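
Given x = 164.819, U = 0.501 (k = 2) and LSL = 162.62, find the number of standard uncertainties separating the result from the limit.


u = U / k = 0.501 / 2 = 0.2505
margin = |LSL - x| = |162.62 - 164.819| = 2.199
z = margin / u = 2.199 / 0.2505
z = 8.7784

8.7784


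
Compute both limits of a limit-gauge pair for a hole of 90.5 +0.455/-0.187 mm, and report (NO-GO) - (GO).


GO = nominal - lower_tol (smallest hole = maximum material condition)
GO = 90.5 - 0.187 = 90.313
NO-GO = nominal + upper_tol (largest hole = least material condition)
NO-GO = 90.5 + 0.455 = 90.955
spread = NO-GO - GO = 90.955 - 90.313 = 0.6420

0.6420


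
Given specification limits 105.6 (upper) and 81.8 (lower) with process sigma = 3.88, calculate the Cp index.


Cp = (USL - LSL) / (6 * sigma)
= (105.6 - 81.8) / (6 * 3.88)
= 23.8000 / 23.2800
= 1.0223

1.0223


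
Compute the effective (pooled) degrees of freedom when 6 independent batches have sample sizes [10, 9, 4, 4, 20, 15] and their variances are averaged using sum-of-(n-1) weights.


nu = sum_i (n_i - 1)
nu = ((10 - 1) + (9 - 1) + (4 - 1) + (4 - 1) + (20 - 1) + (15 - 1))
nu = 9 + 8 + 3 + 3 + 19 + 14
nu = 56

56


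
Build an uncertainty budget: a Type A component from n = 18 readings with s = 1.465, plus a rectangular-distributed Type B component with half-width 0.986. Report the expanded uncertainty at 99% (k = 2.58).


u_A = s / sqrt(n) = 1.465 / sqrt(18) = 0.34530381
u_B = half_width / sqrt(3) = 0.986 / sqrt(3) = 0.56926737
uc = sqrt(u_A^2 + u_B^2) = sqrt(0.34530381^2 + 0.56926737^2) = 0.66580782
U = k * uc = 2.58 * 0.66580782
U = 1.7178

1.7178


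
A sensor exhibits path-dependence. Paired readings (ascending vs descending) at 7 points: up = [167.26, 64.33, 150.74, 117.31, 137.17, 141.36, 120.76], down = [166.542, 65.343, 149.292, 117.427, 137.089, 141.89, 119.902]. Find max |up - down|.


|167.26 - 166.542| = 0.7180
|64.33 - 65.343| = 1.0130
|150.74 - 149.292| = 1.4480
|117.31 - 117.427| = 0.1170
|137.17 - 137.089| = 0.0810
|141.36 - 141.89| = 0.5300
|120.76 - 119.902| = 0.8580
hysteresis = max(diffs) = 1.4480

1.4480


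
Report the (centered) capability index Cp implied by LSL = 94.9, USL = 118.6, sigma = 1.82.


Cp = (USL - LSL) / (6 * sigma)
= (118.6 - 94.9) / (6 * 1.82)
= 23.7000 / 10.9200
= 2.1703

2.1703


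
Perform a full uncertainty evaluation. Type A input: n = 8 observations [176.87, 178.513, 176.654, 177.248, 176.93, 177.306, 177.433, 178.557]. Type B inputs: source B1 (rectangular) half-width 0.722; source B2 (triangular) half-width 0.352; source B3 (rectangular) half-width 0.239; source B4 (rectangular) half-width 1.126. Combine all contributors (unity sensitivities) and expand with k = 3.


mean = (176.87 + 178.513 + 176.654 + 177.248 + 176.93 + 177.306 + 177.433 + 178.557) / 8 = 177.438875
s = sqrt(sum((x - mean)^2)/(n-1)) = 0.72275988
u_A = s / sqrt(n) = 0.72275988 / sqrt(8) = 0.25553421
u_B1 = 0.722 / sqrt(3) = 0.41684689
u_B2 = 0.352 / sqrt(6) = 0.1437034
u_B3 = 0.239 / sqrt(3) = 0.13798671
u_B4 = 1.126 / sqrt(3) = 0.6500964
uc = sqrt(0.25553421^2 + 0.41684689^2 + 0.1437034^2 + 0.13798671^2 + 0.6500964^2) = 0.83748158
U = k * uc = 3 * 0.83748158
U = 2.5124

2.5124


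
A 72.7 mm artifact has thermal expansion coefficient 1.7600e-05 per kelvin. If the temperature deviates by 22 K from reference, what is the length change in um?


dL = L * alpha * dT
= 72.7 * 1.7600e-05 * 22
= 0.0281494 mm
dL_um = 0.0281494 * 1000 = 28.1494 um

28.1494


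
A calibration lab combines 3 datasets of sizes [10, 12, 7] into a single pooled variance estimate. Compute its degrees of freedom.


nu = sum_i (n_i - 1)
nu = ((10 - 1) + (12 - 1) + (7 - 1))
nu = 9 + 11 + 6
nu = 26

26


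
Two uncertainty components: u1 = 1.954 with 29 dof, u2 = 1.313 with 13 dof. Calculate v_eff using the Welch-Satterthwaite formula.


uc = sqrt(u1^2 + u2^2) = sqrt(1.954^2 + 1.313^2) = 2.3541633
v_eff = uc^4 / (u1^4/v1 + u2^4/v2)
= 2.3541633^4 / (1.954^4/29 + 1.313^4/13)
= 30.714704 / 0.73131069
v_eff = 41.9995

41.9995


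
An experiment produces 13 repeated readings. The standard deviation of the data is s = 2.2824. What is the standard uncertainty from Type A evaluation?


u_A = s / sqrt(n)
u_A = 2.2824 / sqrt(13)
u_A = 2.2824 / 3.6055513
u_A = 0.6330

0.6330


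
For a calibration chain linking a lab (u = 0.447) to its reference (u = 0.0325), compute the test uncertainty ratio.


TUR = u_lab / u_ref
= 0.447 / 0.0325
= 13.7538

13.7538


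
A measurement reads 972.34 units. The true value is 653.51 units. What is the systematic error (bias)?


Systematic error = measured - true
= 972.34 - 653.51
= 318.8300

318.8300


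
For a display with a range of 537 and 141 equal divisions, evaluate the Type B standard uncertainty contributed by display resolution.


resolution = range / divisions
resolution = 537 / 141 = 3.8085106
u_res = resolution / (2*sqrt(3))
u_res = 3.8085106 / 3.4641016
u_res = 1.0994

1.0994


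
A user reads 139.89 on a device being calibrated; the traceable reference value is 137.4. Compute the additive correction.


Correction = standard - reading
= 137.4 - 139.89
= -2.4900

-2.4900


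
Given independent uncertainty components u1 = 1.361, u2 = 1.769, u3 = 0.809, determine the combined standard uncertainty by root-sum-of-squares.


uc = sqrt(1.361^2 + 1.769^2 + 0.809^2)
uc = sqrt(5.636163)
uc = 2.3741

2.3741


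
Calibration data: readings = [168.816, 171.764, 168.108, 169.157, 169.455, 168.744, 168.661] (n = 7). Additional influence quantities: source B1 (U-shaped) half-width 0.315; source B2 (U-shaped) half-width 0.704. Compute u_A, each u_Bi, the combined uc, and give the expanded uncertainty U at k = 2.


mean = (168.816 + 171.764 + 168.108 + 169.157 + 169.455 + 168.744 + 168.661) / 7 = 169.2435714
s = sqrt(sum((x - mean)^2)/(n-1)) = 1.1878593
u_A = s / sqrt(n) = 1.1878593 / sqrt(7) = 0.44896861
u_B1 = 0.315 / sqrt(2) = 0.22273864
u_B2 = 0.704 / sqrt(2) = 0.49780317
uc = sqrt(0.44896861^2 + 0.22273864^2 + 0.49780317^2) = 0.70639459
U = k * uc = 2 * 0.70639459
U = 1.4128

1.4128


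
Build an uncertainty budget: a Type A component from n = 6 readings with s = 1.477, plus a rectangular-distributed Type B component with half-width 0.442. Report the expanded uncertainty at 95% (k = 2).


u_A = s / sqrt(n) = 1.477 / sqrt(6) = 0.60298273
u_B = half_width / sqrt(3) = 0.442 / sqrt(3) = 0.25518882
uc = sqrt(u_A^2 + u_B^2) = sqrt(0.60298273^2 + 0.25518882^2) = 0.65475912
U = k * uc = 2 * 0.65475912
U = 1.3095

1.3095


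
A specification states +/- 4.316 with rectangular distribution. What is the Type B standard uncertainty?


u_B = half_width / sqrt(3)
u_B = 4.316 / 1.7320508
u_B = 2.4918

2.4918


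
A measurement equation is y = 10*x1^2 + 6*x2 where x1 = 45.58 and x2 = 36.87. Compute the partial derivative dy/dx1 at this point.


y = 10*x1^2 + 6*x2
dy/dx1 = 2*10*x1
Evaluate at x1 = 45.58: c1 = 20 * 45.58
c1 = 911.6000

911.6000


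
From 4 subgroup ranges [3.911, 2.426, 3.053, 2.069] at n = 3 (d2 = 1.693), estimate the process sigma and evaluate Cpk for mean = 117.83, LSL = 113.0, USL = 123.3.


R_bar = (3.911 + 2.426 + 3.053 + 2.069) / 4 = 2.86475
sigma = R_bar / d2 = 2.86475 / 1.693 = 1.6921146
Cp = (USL - LSL)/(6*sigma) = (123.3 - 113.0)/(6*1.6921146) = 1.0145
Cpu = (123.3 - 117.83)/(3*1.6921146) = 1.0775
Cpl = (117.83 - 113.0)/(3*1.6921146) = 0.9515
Cpk = min(Cpu, Cpl) = 0.9515

0.9515


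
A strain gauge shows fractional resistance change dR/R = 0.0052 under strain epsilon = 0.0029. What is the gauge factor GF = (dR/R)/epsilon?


GF = (dR/R) / epsilon
= 0.0052 / 0.0029
= 1.7931

1.7931


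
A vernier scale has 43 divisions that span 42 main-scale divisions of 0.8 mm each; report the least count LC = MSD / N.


LC = MSD / n_div
= 0.8 / 43
= 0.0186

0.0186


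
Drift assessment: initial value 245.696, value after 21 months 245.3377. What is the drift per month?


rate = (v2 - v1) / months
= (245.3377 - 245.696) / 21
= -0.3583 / 21
= -0.0171

-0.0171


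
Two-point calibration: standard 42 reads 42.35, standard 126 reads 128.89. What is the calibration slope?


slope = (y2 - y1) / (x2 - x1)
= (128.89 - 42.35) / (126 - 42)
= 86.5400 / 84
= 1.0302

1.0302


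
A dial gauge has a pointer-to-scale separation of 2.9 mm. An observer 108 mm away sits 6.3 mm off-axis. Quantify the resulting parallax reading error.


error = h * offset / d
= 2.9 * 6.3 / 108
= 0.1692

0.1692


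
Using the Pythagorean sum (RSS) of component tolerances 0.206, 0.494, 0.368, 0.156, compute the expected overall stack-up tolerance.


RSS = sqrt(0.206^2 + 0.494^2 + 0.368^2 + 0.156^2)
= sqrt(0.446232)
= 0.6680

0.6680


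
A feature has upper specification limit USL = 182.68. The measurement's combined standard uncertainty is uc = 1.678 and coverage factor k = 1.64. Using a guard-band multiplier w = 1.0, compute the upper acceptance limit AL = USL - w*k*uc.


U = k * uc = 1.64 * 1.678 = 2.75192
guard band g = w * U = 1.0 * 2.75192 = 2.75192
AL = USL - g = 182.68 - 2.75192
AL = 179.9281

179.9281


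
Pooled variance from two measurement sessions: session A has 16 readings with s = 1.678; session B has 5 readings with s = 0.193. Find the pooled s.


s_p = sqrt(((n1-1)*s1^2 + (n2-1)*s2^2) / (n1+n2-2))
numerator = (16-1)*1.678^2 + (5-1)*0.193^2 = 42.23526 + 0.148996 = 42.384256
denominator = 16 + 5 - 2 = 19
s_p^2 = 42.384256 / 19 = 2.2307503
s_p = sqrt(2.2307503) = 1.4936

1.4936


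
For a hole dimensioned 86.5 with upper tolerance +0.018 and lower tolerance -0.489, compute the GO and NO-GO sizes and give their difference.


GO = nominal - lower_tol (smallest hole = maximum material condition)
GO = 86.5 - 0.489 = 86.011
NO-GO = nominal + upper_tol (largest hole = least material condition)
NO-GO = 86.5 + 0.018 = 86.518
spread = NO-GO - GO = 86.518 - 86.011 = 0.5070

0.5070


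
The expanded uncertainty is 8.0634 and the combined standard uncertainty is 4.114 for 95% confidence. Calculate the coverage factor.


k = U / uc
k = 8.0634 / 4.114
k = 1.96

1.96


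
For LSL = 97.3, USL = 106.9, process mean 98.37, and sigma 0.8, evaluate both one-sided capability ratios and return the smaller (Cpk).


Cpu = (USL - mean) / (3*sigma) = (106.9 - 98.37) / (3*0.8) = 3.5542
Cpl = (mean - LSL) / (3*sigma) = (98.37 - 97.3) / (3*0.8) = 0.4458
Cpk = min(Cpu, Cpl) = 0.4458

0.4458


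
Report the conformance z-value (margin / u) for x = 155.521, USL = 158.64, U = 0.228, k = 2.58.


u = U / k = 0.228 / 2.58 = 0.088372093
margin = |USL - x| = |158.64 - 155.521| = 3.119
z = margin / u = 3.119 / 0.088372093
z = 35.2939

35.2939


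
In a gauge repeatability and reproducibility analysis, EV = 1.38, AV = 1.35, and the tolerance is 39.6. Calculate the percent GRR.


GRR = sqrt(EV^2 + AV^2) = sqrt(1.38^2 + 1.35^2) = 1.9305181
%GRR = GRR / tol * 100 = 1.9305181 / 39.6 * 100
%GRR = 4.8750

4.8750


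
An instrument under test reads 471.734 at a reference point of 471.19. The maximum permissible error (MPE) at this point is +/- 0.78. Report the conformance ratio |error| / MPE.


e = indication - reference = 471.734 - 471.19 = 0.5440
|e| = 0.5440
ratio = |e| / MPE = 0.5440 / 0.78
ratio = 0.6974

0.6974


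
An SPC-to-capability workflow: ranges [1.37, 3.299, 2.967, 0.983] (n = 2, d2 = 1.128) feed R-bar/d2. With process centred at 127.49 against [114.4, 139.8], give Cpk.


R_bar = (1.37 + 3.299 + 2.967 + 0.983) / 4 = 2.15475
sigma = R_bar / d2 = 2.15475 / 1.128 = 1.9102394
Cp = (USL - LSL)/(6*sigma) = (139.8 - 114.4)/(6*1.9102394) = 2.2161
Cpu = (139.8 - 127.49)/(3*1.9102394) = 2.1481
Cpl = (127.49 - 114.4)/(3*1.9102394) = 2.2842
Cpk = min(Cpu, Cpl) = 2.1481

2.1481


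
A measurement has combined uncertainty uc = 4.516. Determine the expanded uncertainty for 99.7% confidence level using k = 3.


U = k * uc
U = 3 * 4.516
U = 13.5480

13.5480


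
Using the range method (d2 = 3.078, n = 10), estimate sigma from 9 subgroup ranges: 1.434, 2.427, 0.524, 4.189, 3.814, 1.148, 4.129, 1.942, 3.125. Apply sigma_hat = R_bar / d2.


R_bar = (1.434 + 2.427 + 0.524 + 4.189 + 3.814 + 1.148 + 4.129 + 1.942 + 3.125) / 9
R_bar = 22.732 / 9 = 2.5257778
sigma_hat = R_bar / d2 = 2.5257778 / 3.078 = 0.8206

0.8206


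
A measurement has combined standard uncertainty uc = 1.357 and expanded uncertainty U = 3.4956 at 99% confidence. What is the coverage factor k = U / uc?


k = U / uc
k = 3.4956 / 1.357
k = 2.576

2.576


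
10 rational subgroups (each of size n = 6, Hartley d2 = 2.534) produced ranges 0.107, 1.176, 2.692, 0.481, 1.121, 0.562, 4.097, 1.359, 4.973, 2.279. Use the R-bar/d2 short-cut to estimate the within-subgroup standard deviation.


R_bar = (0.107 + 1.176 + 2.692 + 0.481 + 1.121 + 0.562 + 4.097 + 1.359 + 4.973 + 2.279) / 10
R_bar = 18.847 / 10 = 1.8847
sigma_hat = R_bar / d2 = 1.8847 / 2.534 = 0.7438

0.7438


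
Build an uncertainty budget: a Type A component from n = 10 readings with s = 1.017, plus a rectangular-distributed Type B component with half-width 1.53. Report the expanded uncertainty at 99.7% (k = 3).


u_A = s / sqrt(n) = 1.017 / sqrt(10) = 0.32160364
u_B = half_width / sqrt(3) = 1.53 / sqrt(3) = 0.88334591
uc = sqrt(u_A^2 + u_B^2) = sqrt(0.32160364^2 + 0.88334591^2) = 0.94006856
U = k * uc = 3 * 0.94006856
U = 2.8202

2.8202


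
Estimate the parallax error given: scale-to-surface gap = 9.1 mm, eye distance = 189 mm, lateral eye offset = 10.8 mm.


error = h * offset / d
= 9.1 * 10.8 / 189
= 0.5200

0.5200


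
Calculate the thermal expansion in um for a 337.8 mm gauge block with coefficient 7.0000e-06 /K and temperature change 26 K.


dL = L * alpha * dT
= 337.8 * 7.0000e-06 * 26
= 0.0614796 mm
dL_um = 0.0614796 * 1000 = 61.4796 um

61.4796


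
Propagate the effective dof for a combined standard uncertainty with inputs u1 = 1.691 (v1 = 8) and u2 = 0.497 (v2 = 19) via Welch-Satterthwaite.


uc = sqrt(u1^2 + u2^2) = sqrt(1.691^2 + 0.497^2) = 1.7625238
v_eff = uc^4 / (u1^4/v1 + u2^4/v2)
= 1.7625238^4 / (1.691^4/8 + 0.497^4/19)
= 9.650281 / 1.0252902
v_eff = 9.4122

9.4122


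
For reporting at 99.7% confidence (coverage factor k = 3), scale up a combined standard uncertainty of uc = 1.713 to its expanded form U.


U = k * uc
U = 3 * 1.713
U = 5.1390

5.1390


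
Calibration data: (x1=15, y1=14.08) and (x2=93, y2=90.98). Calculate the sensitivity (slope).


slope = (y2 - y1) / (x2 - x1)
= (90.98 - 14.08) / (93 - 15)
= 76.9000 / 78
= 0.9859

0.9859


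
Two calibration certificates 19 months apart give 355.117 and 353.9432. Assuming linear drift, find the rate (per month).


rate = (v2 - v1) / months
= (353.9432 - 355.117) / 19
= -1.1738 / 19
= -0.0618

-0.0618


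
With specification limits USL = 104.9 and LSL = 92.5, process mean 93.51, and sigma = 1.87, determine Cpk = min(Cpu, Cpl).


Cpu = (USL - mean) / (3*sigma) = (104.9 - 93.51) / (3*1.87) = 2.0303
Cpl = (mean - LSL) / (3*sigma) = (93.51 - 92.5) / (3*1.87) = 0.1800
Cpk = min(Cpu, Cpl) = 0.1800

0.1800


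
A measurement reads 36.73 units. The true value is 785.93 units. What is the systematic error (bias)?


Systematic error = measured - true
= 36.73 - 785.93
= -749.2000

-749.2000


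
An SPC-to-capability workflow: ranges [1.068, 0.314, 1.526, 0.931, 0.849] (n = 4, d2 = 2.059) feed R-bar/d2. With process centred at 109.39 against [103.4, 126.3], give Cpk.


R_bar = (1.068 + 0.314 + 1.526 + 0.931 + 0.849) / 5 = 0.9376
sigma = R_bar / d2 = 0.9376 / 2.059 = 0.45536668
Cp = (USL - LSL)/(6*sigma) = (126.3 - 103.4)/(6*0.45536668) = 8.3815
Cpu = (126.3 - 109.39)/(3*0.45536668) = 12.3783
Cpl = (109.39 - 103.4)/(3*0.45536668) = 4.3847
Cpk = min(Cpu, Cpl) = 4.3847

4.3847


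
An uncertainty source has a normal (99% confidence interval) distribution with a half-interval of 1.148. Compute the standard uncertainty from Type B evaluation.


u_B = half_width / 2.576
u_B = 1.148 / 2.576
u_B = 0.4457

0.4457


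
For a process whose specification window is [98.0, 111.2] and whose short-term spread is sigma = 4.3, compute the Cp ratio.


Cp = (USL - LSL) / (6 * sigma)
= (111.2 - 98.0) / (6 * 4.3)
= 13.2000 / 25.8000
= 0.5116

0.5116


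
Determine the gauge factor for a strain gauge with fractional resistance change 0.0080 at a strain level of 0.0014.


GF = (dR/R) / epsilon
= 0.0080 / 0.0014
= 5.7143

5.7143


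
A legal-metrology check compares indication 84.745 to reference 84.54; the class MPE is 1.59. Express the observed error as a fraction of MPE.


e = indication - reference = 84.745 - 84.54 = 0.2050
|e| = 0.2050
ratio = |e| / MPE = 0.2050 / 1.59
ratio = 0.1289

0.1289


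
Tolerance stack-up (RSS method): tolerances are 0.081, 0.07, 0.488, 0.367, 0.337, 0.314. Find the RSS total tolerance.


RSS = sqrt(0.081^2 + 0.07^2 + 0.488^2 + 0.367^2 + 0.337^2 + 0.314^2)
= sqrt(0.596459)
= 0.7723

0.7723


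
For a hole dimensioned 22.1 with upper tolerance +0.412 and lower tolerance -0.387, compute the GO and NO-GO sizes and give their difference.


GO = nominal - lower_tol (smallest hole = maximum material condition)
GO = 22.1 - 0.387 = 21.713
NO-GO = nominal + upper_tol (largest hole = least material condition)
NO-GO = 22.1 + 0.412 = 22.512
spread = NO-GO - GO = 22.512 - 21.713 = 0.7990

0.7990


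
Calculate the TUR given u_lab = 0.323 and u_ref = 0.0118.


TUR = u_lab / u_ref
= 0.323 / 0.0118
= 27.3729

27.3729


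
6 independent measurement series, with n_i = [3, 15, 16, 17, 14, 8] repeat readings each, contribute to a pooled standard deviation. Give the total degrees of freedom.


nu = sum_i (n_i - 1)
nu = ((3 - 1) + (15 - 1) + (16 - 1) + (17 - 1) + (14 - 1) + (8 - 1))
nu = 2 + 14 + 15 + 16 + 13 + 7
nu = 67

67


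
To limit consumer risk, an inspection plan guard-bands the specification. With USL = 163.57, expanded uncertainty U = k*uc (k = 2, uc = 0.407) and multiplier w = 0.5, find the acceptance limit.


U = k * uc = 2 * 0.407 = 0.814
guard band g = w * U = 0.5 * 0.814 = 0.407
AL = USL - g = 163.57 - 0.407
AL = 163.1630

163.1630


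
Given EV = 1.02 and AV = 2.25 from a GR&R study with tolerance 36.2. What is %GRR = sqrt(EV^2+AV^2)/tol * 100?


GRR = sqrt(EV^2 + AV^2) = sqrt(1.02^2 + 2.25^2) = 2.4704048
%GRR = GRR / tol * 100 = 2.4704048 / 36.2 * 100
%GRR = 6.8243

6.8243


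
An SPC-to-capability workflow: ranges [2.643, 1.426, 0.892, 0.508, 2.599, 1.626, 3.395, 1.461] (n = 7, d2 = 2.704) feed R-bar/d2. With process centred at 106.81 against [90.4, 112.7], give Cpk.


R_bar = (2.643 + 1.426 + 0.892 + 0.508 + 2.599 + 1.626 + 3.395 + 1.461) / 8 = 1.81875
sigma = R_bar / d2 = 1.81875 / 2.704 = 0.67261464
Cp = (USL - LSL)/(6*sigma) = (112.7 - 90.4)/(6*0.67261464) = 5.5257
Cpu = (112.7 - 106.81)/(3*0.67261464) = 2.9190
Cpl = (106.81 - 90.4)/(3*0.67261464) = 8.1324
Cpk = min(Cpu, Cpl) = 2.9190

2.9190


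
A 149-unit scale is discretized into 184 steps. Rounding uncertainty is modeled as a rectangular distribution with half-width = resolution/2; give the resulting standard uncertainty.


resolution = range / divisions
resolution = 149 / 184 = 0.80978261
u_res = resolution / (2*sqrt(3))
u_res = 0.80978261 / 3.4641016
u_res = 0.2338

0.2338


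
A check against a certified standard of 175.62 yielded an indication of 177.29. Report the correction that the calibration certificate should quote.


Correction = standard - reading
= 175.62 - 177.29
= -1.6700

-1.6700


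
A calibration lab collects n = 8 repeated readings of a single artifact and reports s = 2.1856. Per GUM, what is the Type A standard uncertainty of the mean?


u_A = s / sqrt(n)
u_A = 2.1856 / sqrt(8)
u_A = 2.1856 / 2.8284271
u_A = 0.7727

0.7727


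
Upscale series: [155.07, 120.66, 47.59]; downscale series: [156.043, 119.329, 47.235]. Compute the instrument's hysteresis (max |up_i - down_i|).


|155.07 - 156.043| = 0.9730
|120.66 - 119.329| = 1.3310
|47.59 - 47.235| = 0.3550
hysteresis = max(diffs) = 1.3310

1.3310


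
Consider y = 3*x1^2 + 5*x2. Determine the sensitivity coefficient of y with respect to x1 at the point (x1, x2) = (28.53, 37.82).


y = 3*x1^2 + 5*x2
dy/dx1 = 2*3*x1
Evaluate at x1 = 28.53: c1 = 6 * 28.53
c1 = 171.1800

171.1800


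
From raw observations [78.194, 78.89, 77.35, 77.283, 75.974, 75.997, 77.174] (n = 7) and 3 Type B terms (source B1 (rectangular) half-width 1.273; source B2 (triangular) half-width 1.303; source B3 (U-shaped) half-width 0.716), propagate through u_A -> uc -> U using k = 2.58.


mean = (78.194 + 78.89 + 77.35 + 77.283 + 75.974 + 75.997 + 77.174) / 7 = 77.266
s = sqrt(sum((x - mean)^2)/(n-1)) = 1.0641111
u_A = s / sqrt(n) = 1.0641111 / sqrt(7) = 0.40219619
u_B1 = 1.273 / sqrt(3) = 0.73496689
u_B2 = 1.303 / sqrt(6) = 0.53194752
u_B3 = 0.716 / sqrt(2) = 0.50628846
uc = sqrt(0.40219619^2 + 0.73496689^2 + 0.53194752^2 + 0.50628846^2) = 1.1141069
U = k * uc = 2.58 * 1.1141069
U = 2.8744

2.8744


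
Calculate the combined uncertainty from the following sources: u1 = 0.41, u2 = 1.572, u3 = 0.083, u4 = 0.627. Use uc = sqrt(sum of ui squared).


uc = sqrt(0.41^2 + 1.572^2 + 0.083^2 + 0.627^2)
uc = sqrt(3.039302)
uc = 1.7434

1.7434


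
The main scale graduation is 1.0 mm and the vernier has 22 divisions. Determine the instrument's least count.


LC = MSD / n_div
= 1.0 / 22
= 0.0455

0.0455


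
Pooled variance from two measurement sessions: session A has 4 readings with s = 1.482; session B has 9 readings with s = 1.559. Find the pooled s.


s_p = sqrt(((n1-1)*s1^2 + (n2-1)*s2^2) / (n1+n2-2))
numerator = (4-1)*1.482^2 + (9-1)*1.559^2 = 6.588972 + 19.443848 = 26.03282
denominator = 4 + 9 - 2 = 11
s_p^2 = 26.03282 / 11 = 2.36662
s_p = sqrt(2.36662) = 1.5384

1.5384


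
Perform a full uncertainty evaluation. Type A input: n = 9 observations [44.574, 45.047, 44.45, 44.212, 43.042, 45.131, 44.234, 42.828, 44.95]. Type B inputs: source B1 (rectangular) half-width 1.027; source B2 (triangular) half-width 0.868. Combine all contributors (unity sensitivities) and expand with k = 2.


mean = (44.574 + 45.047 + 44.45 + 44.212 + 43.042 + 45.131 + 44.234 + 42.828 + 44.95) / 9 = 44.27422222
s = sqrt(sum((x - mean)^2)/(n-1)) = 0.83097184
u_A = s / sqrt(n) = 0.83097184 / sqrt(9) = 0.27699061
u_B1 = 1.027 / sqrt(3) = 0.59293873
u_B2 = 0.868 / sqrt(6) = 0.35435952
uc = sqrt(0.27699061^2 + 0.59293873^2 + 0.35435952^2) = 0.74422497
U = k * uc = 2 * 0.74422497
U = 1.4884

1.4884


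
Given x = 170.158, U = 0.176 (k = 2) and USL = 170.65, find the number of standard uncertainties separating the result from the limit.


u = U / k = 0.176 / 2 = 0.088
margin = |USL - x| = |170.65 - 170.158| = 0.492
z = margin / u = 0.492 / 0.088
z = 5.5909

5.5909


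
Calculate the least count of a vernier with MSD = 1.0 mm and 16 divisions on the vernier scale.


LC = MSD / n_div
= 1.0 / 16
= 0.0625

0.0625


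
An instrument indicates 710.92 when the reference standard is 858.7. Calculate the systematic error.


Systematic error = measured - true
= 710.92 - 858.7
= -147.7800

-147.7800


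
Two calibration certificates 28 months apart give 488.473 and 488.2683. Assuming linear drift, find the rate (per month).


rate = (v2 - v1) / months
= (488.2683 - 488.473) / 28
= -0.2047 / 28
= -0.0073

-0.0073


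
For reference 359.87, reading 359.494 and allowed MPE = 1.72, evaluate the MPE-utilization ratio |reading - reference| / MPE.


e = indication - reference = 359.494 - 359.87 = -0.3760
|e| = 0.3760
ratio = |e| / MPE = 0.3760 / 1.72
ratio = 0.2186

0.2186


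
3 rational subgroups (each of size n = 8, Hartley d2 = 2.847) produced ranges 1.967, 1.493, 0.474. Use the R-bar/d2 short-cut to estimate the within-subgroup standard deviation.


R_bar = (1.967 + 1.493 + 0.474) / 3
R_bar = 3.934 / 3 = 1.3113333
sigma_hat = R_bar / d2 = 1.3113333 / 2.847 = 0.4606

0.4606


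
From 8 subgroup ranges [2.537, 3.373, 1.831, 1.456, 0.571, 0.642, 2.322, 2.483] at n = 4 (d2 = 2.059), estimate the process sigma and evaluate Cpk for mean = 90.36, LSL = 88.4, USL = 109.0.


R_bar = (2.537 + 3.373 + 1.831 + 1.456 + 0.571 + 0.642 + 2.322 + 2.483) / 8 = 1.901875
sigma = R_bar / d2 = 1.901875 / 2.059 = 0.92368868
Cp = (USL - LSL)/(6*sigma) = (109.0 - 88.4)/(6*0.92368868) = 3.7170
Cpu = (109.0 - 90.36)/(3*0.92368868) = 6.7267
Cpl = (90.36 - 88.4)/(3*0.92368868) = 0.7073
Cpk = min(Cpu, Cpl) = 0.7073

0.7073


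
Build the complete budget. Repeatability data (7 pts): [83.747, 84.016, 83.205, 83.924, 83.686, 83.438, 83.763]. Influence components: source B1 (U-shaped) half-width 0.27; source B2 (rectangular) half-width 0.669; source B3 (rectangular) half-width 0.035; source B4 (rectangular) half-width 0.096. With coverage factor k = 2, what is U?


mean = (83.747 + 84.016 + 83.205 + 83.924 + 83.686 + 83.438 + 83.763) / 7 = 83.68271429
s = sqrt(sum((x - mean)^2)/(n-1)) = 0.27927986
u_A = s / sqrt(n) = 0.27927986 / sqrt(7) = 0.10555787
u_B1 = 0.27 / sqrt(2) = 0.19091883
u_B2 = 0.669 / sqrt(3) = 0.38624733
u_B3 = 0.035 / sqrt(3) = 0.020207259
u_B4 = 0.096 / sqrt(3) = 0.055425626
uc = sqrt(0.10555787^2 + 0.19091883^2 + 0.38624733^2 + 0.020207259^2 + 0.055425626^2) = 0.44750396
U = k * uc = 2 * 0.44750396
U = 0.8950

0.8950


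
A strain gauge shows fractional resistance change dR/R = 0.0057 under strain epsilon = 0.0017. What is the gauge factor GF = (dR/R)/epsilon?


GF = (dR/R) / epsilon
= 0.0057 / 0.0017
= 3.3529

3.3529


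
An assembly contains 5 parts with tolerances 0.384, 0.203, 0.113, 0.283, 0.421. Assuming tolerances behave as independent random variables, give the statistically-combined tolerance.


RSS = sqrt(0.384^2 + 0.203^2 + 0.113^2 + 0.283^2 + 0.421^2)
= sqrt(0.458764)
= 0.6773

0.6773


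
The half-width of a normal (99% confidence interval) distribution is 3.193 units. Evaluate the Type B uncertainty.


u_B = half_width / 2.576
u_B = 3.193 / 2.576
u_B = 1.2395

1.2395


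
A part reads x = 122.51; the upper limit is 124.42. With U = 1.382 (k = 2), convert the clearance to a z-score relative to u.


u = U / k = 1.382 / 2 = 0.691
margin = |USL - x| = |124.42 - 122.51| = 1.91
z = margin / u = 1.91 / 0.691
z = 2.7641

2.7641


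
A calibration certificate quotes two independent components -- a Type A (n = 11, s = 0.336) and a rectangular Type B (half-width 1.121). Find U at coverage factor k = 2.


u_A = s / sqrt(n) = 0.336 / sqrt(11) = 0.10130781
u_B = half_width / sqrt(3) = 1.121 / sqrt(3) = 0.64720965
uc = sqrt(u_A^2 + u_B^2) = sqrt(0.10130781^2 + 0.64720965^2) = 0.65509053
U = k * uc = 2 * 0.65509053
U = 1.3102

1.3102


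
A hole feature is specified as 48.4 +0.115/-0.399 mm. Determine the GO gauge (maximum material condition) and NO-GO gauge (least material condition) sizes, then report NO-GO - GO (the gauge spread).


GO = nominal - lower_tol (smallest hole = maximum material condition)
GO = 48.4 - 0.399 = 48.001
NO-GO = nominal + upper_tol (largest hole = least material condition)
NO-GO = 48.4 + 0.115 = 48.515
spread = NO-GO - GO = 48.515 - 48.001 = 0.5140

0.5140


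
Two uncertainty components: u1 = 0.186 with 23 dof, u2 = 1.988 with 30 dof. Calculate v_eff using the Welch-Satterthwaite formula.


uc = sqrt(u1^2 + u2^2) = sqrt(0.186^2 + 1.988^2) = 1.9966822
v_eff = uc^4 / (u1^4/v1 + u2^4/v2)
= 1.9966822^4 / (0.186^4/23 + 1.988^4/30)
= 15.894094 / 0.52070011
v_eff = 30.5245

30.5245


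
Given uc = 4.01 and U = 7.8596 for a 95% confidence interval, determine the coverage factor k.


k = U / uc
k = 7.8596 / 4.01
k = 1.96

1.96


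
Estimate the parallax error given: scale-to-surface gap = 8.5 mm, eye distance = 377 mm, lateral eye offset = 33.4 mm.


error = h * offset / d
= 8.5 * 33.4 / 377
= 0.7531

0.7531


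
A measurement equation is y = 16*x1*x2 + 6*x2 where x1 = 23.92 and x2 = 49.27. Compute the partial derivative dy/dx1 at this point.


y = 16*x1*x2 + 6*x2
dy/dx1 = 16*x2
Evaluate at x2 = 49.27: c1 = 16 * 49.27
c1 = 788.3200

788.3200


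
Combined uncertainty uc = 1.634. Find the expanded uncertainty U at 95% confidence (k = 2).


U = k * uc
U = 2 * 1.634
U = 3.2680

3.2680


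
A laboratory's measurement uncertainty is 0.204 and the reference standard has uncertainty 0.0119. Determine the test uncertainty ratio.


TUR = u_lab / u_ref
= 0.204 / 0.0119
= 17.1429

17.1429


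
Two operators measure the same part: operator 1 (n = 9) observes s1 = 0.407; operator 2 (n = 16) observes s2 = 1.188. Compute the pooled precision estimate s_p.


s_p = sqrt(((n1-1)*s1^2 + (n2-1)*s2^2) / (n1+n2-2))
numerator = (9-1)*0.407^2 + (16-1)*1.188^2 = 1.325192 + 21.17016 = 22.495352
denominator = 9 + 16 - 2 = 23
s_p^2 = 22.495352 / 23 = 0.97805878
s_p = sqrt(0.97805878) = 0.9890

0.9890


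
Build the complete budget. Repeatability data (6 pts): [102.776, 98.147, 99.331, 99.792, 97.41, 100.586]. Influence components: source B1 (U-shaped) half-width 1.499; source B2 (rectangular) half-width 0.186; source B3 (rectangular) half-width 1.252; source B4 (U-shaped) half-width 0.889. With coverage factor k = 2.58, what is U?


mean = (102.776 + 98.147 + 99.331 + 99.792 + 97.41 + 100.586) / 6 = 99.67366667
s = sqrt(sum((x - mean)^2)/(n-1)) = 1.8996392
u_A = s / sqrt(n) = 1.8996392 / sqrt(6) = 0.77552446
u_B1 = 1.499 / sqrt(2) = 1.0599531
u_B2 = 0.186 / sqrt(3) = 0.10738715
u_B3 = 1.252 / sqrt(3) = 0.72284254
u_B4 = 0.889 / sqrt(2) = 0.62861793
uc = sqrt(0.77552446^2 + 1.0599531^2 + 0.10738715^2 + 0.72284254^2 + 0.62861793^2) = 1.6291509
U = k * uc = 2.58 * 1.6291509
U = 4.2032

4.2032


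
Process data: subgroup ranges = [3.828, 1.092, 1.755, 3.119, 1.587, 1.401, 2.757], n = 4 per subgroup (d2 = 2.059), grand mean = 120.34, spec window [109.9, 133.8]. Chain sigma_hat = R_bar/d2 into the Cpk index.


R_bar = (3.828 + 1.092 + 1.755 + 3.119 + 1.587 + 1.401 + 2.757) / 7 = 2.2198571
sigma = R_bar / d2 = 2.2198571 / 2.059 = 1.0781239
Cp = (USL - LSL)/(6*sigma) = (133.8 - 109.9)/(6*1.0781239) = 3.6947
Cpu = (133.8 - 120.34)/(3*1.0781239) = 4.1616
Cpl = (120.34 - 109.9)/(3*1.0781239) = 3.2278
Cpk = min(Cpu, Cpl) = 3.2278

3.2278


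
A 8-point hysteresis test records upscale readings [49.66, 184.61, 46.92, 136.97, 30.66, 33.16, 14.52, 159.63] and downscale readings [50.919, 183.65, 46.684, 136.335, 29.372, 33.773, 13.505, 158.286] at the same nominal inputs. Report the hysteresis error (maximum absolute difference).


|49.66 - 50.919| = 1.2590
|184.61 - 183.65| = 0.9600
|46.92 - 46.684| = 0.2360
|136.97 - 136.335| = 0.6350
|30.66 - 29.372| = 1.2880
|33.16 - 33.773| = 0.6130
|14.52 - 13.505| = 1.0150
|159.63 - 158.286| = 1.3440
hysteresis = max(diffs) = 1.3440

1.3440


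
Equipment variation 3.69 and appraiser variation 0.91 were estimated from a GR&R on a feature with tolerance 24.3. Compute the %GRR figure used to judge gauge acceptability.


GRR = sqrt(EV^2 + AV^2) = sqrt(3.69^2 + 0.91^2) = 3.8005526
%GRR = GRR / tol * 100 = 3.8005526 / 24.3 * 100
%GRR = 15.6401

15.6401


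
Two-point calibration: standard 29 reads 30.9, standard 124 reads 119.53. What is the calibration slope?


slope = (y2 - y1) / (x2 - x1)
= (119.53 - 30.9) / (124 - 29)
= 88.6300 / 95
= 0.9329

0.9329


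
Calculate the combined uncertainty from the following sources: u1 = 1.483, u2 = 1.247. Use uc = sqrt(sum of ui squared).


uc = sqrt(1.483^2 + 1.247^2)
uc = sqrt(3.754298)
uc = 1.9376

1.9376


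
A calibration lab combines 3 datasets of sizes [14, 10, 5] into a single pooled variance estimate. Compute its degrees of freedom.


nu = sum_i (n_i - 1)
nu = ((14 - 1) + (10 - 1) + (5 - 1))
nu = 13 + 9 + 4
nu = 26

26


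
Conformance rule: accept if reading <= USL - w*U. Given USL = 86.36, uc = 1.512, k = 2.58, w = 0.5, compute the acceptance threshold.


U = k * uc = 2.58 * 1.512 = 3.90096
guard band g = w * U = 0.5 * 3.90096 = 1.95048
AL = USL - g = 86.36 - 1.95048
AL = 84.4095

84.4095


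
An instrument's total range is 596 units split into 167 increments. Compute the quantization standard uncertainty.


resolution = range / divisions
resolution = 596 / 167 = 3.5688623
u_res = resolution / (2*sqrt(3))
u_res = 3.5688623 / 3.4641016
u_res = 1.0302

1.0302


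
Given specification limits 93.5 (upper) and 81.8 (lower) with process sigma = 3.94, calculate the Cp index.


Cp = (USL - LSL) / (6 * sigma)
= (93.5 - 81.8) / (6 * 3.94)
= 11.7000 / 23.6400
= 0.4949

0.4949


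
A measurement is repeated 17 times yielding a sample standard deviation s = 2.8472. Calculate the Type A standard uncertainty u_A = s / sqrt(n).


u_A = s / sqrt(n)
u_A = 2.8472 / sqrt(17)
u_A = 2.8472 / 4.1231056
u_A = 0.6905

0.6905


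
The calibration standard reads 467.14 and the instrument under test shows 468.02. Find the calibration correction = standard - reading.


Correction = standard - reading
= 467.14 - 468.02
= -0.8800

-0.8800


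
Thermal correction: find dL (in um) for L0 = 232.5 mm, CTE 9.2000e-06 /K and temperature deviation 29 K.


dL = L * alpha * dT
= 232.5 * 9.2000e-06 * 29
= 0.0620310 mm
dL_um = 0.0620310 * 1000 = 62.0310 um

62.0310


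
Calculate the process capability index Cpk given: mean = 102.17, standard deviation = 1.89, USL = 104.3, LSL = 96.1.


Cpu = (USL - mean) / (3*sigma) = (104.3 - 102.17) / (3*1.89) = 0.3757
Cpl = (mean - LSL) / (3*sigma) = (102.17 - 96.1) / (3*1.89) = 1.0705
Cpk = min(Cpu, Cpl) = 0.3757

0.3757


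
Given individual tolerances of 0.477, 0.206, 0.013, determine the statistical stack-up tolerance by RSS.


RSS = sqrt(0.477^2 + 0.206^2 + 0.013^2)
= sqrt(0.270134)
= 0.5197

0.5197


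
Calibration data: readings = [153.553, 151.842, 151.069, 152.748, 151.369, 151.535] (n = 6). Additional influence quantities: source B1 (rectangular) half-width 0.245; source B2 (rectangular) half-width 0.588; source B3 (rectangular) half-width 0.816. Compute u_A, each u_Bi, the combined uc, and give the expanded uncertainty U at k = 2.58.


mean = (153.553 + 151.842 + 151.069 + 152.748 + 151.369 + 151.535) / 6 = 152.0193333
s = sqrt(sum((x - mean)^2)/(n-1)) = 0.94606356
u_A = s / sqrt(n) = 0.94606356 / sqrt(6) = 0.38622883
u_B1 = 0.245 / sqrt(3) = 0.14145082
u_B2 = 0.588 / sqrt(3) = 0.33948196
u_B3 = 0.816 / sqrt(3) = 0.47111782
uc = sqrt(0.38622883^2 + 0.14145082^2 + 0.33948196^2 + 0.47111782^2) = 0.71160456
U = k * uc = 2.58 * 0.71160456
U = 1.8359

1.8359


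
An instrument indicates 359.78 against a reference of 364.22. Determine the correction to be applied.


Correction = standard - reading
= 364.22 - 359.78
= 4.4400

4.4400


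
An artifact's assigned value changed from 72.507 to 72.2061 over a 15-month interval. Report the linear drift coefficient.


rate = (v2 - v1) / months
= (72.2061 - 72.507) / 15
= -0.3009 / 15
= -0.0201

-0.0201


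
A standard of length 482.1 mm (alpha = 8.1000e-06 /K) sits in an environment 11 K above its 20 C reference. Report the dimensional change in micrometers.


dL = L * alpha * dT
= 482.1 * 8.1000e-06 * 11
= 0.0429551 mm
dL_um = 0.0429551 * 1000 = 42.9551 um

42.9551


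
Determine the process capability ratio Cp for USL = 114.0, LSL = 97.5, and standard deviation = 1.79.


Cp = (USL - LSL) / (6 * sigma)
= (114.0 - 97.5) / (6 * 1.79)
= 16.5000 / 10.7400
= 1.5363

1.5363


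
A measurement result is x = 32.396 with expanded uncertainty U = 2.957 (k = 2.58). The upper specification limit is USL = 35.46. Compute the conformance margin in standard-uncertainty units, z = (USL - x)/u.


u = U / k = 2.957 / 2.58 = 1.146124
margin = |USL - x| = |35.46 - 32.396| = 3.064
z = margin / u = 3.064 / 1.146124
z = 2.6734

2.6734


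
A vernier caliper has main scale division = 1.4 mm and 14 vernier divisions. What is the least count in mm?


LC = MSD / n_div
= 1.4 / 14
= 0.1000

0.1000


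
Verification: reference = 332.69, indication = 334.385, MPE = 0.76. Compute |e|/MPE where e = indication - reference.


e = indication - reference = 334.385 - 332.69 = 1.6950
|e| = 1.6950
ratio = |e| / MPE = 1.6950 / 0.76
ratio = 2.2303

2.2303


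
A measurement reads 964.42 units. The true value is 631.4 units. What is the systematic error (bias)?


Systematic error = measured - true
= 964.42 - 631.4
= 333.0200

333.0200


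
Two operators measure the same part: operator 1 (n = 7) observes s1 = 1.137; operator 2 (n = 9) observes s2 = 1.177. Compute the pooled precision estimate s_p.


s_p = sqrt(((n1-1)*s1^2 + (n2-1)*s2^2) / (n1+n2-2))
numerator = (7-1)*1.137^2 + (9-1)*1.177^2 = 7.756614 + 11.082632 = 18.839246
denominator = 7 + 9 - 2 = 14
s_p^2 = 18.839246 / 14 = 1.3456604
s_p = sqrt(1.3456604) = 1.1600

1.1600


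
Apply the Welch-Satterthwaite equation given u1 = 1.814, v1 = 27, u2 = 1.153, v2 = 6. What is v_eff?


uc = sqrt(u1^2 + u2^2) = sqrt(1.814^2 + 1.153^2) = 2.1494197
v_eff = uc^4 / (u1^4/v1 + u2^4/v2)
= 2.1494197^4 / (1.814^4/27 + 1.153^4/6)
= 21.344447 / 0.69559257
v_eff = 30.6853

30.6853


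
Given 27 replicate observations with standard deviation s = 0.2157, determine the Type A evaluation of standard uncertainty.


u_A = s / sqrt(n)
u_A = 0.2157 / sqrt(27)
u_A = 0.2157 / 5.1961524
u_A = 0.0415

0.0415


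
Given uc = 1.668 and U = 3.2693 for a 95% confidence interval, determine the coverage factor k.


k = U / uc
k = 3.2693 / 1.668
k = 1.96

1.96


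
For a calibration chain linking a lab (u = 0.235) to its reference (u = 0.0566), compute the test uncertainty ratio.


TUR = u_lab / u_ref
= 0.235 / 0.0566
= 4.1519

4.1519


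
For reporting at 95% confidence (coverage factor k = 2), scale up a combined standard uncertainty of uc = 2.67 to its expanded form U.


U = k * uc
U = 2 * 2.67
U = 5.3400

5.3400


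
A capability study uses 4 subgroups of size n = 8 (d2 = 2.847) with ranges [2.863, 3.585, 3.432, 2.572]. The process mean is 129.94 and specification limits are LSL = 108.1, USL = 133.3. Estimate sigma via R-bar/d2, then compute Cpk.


R_bar = (2.863 + 3.585 + 3.432 + 2.572) / 4 = 3.113
sigma = R_bar / d2 = 3.113 / 2.847 = 1.0934317
Cp = (USL - LSL)/(6*sigma) = (133.3 - 108.1)/(6*1.0934317) = 3.8411
Cpu = (133.3 - 129.94)/(3*1.0934317) = 1.0243
Cpl = (129.94 - 108.1)/(3*1.0934317) = 6.6579
Cpk = min(Cpu, Cpl) = 1.0243

1.0243


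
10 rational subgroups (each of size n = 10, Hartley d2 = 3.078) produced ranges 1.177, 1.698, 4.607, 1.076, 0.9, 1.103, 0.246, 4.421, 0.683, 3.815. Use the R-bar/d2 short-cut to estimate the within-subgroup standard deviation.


R_bar = (1.177 + 1.698 + 4.607 + 1.076 + 0.9 + 1.103 + 0.246 + 4.421 + 0.683 + 3.815) / 10
R_bar = 19.726 / 10 = 1.9726
sigma_hat = R_bar / d2 = 1.9726 / 3.078 = 0.6409

0.6409


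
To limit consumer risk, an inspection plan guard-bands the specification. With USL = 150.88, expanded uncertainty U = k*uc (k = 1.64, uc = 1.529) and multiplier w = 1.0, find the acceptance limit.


U = k * uc = 1.64 * 1.529 = 2.50756
guard band g = w * U = 1.0 * 2.50756 = 2.50756
AL = USL - g = 150.88 - 2.50756
AL = 148.3724

148.3724


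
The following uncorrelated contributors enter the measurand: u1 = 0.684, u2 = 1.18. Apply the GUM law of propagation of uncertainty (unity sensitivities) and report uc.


uc = sqrt(0.684^2 + 1.18^2)
uc = sqrt(1.860256)
uc = 1.3639

1.3639


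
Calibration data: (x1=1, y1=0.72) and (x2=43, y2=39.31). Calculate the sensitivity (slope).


slope = (y2 - y1) / (x2 - x1)
= (39.31 - 0.72) / (43 - 1)
= 38.5900 / 42
= 0.9188

0.9188


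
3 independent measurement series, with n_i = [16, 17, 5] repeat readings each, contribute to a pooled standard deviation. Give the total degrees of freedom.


nu = sum_i (n_i - 1)
nu = ((16 - 1) + (17 - 1) + (5 - 1))
nu = 15 + 16 + 4
nu = 35

35


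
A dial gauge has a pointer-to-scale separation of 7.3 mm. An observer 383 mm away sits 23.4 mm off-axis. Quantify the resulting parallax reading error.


error = h * offset / d
= 7.3 * 23.4 / 383
= 0.4460

0.4460


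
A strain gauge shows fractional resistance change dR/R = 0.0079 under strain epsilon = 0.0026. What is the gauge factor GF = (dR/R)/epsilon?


GF = (dR/R) / epsilon
= 0.0079 / 0.0026
= 3.0385

3.0385
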